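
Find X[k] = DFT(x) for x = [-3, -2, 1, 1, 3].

X[k] = Σ(n=0 to 4) x[n] · ω_5^(nk)
where ω_5 = e^(-2πi/5)

Computing each X[k]:
X[0] = 0
X[1] = -4.3090+4.7553i
X[2] = -3.1910+2.9389i
X[3] = -3.1910-2.9389i
X[4] = -4.3090-4.7553i

X = [0, -4.3090+4.7553i, -3.1910+2.9389i, -3.1910-2.9389i, -4.3090-4.7553i]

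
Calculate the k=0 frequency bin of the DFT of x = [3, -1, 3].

X[0] = Σ(n=0 to 2) x[n] · ω_3^0 = Σ x[n]
= (3) + (-1) + (3)

X[0] = 5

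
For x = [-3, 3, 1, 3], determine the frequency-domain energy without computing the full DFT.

Parseval: Σ|x[n]|² = (1/N)Σ|X[k]|², so Σ|X[k]|² = N·Σ|x[n]|² = 4·28.0000

Σ|X[k]|² = N·Σ|x[n]|² = 4·28.0000 = 112.0000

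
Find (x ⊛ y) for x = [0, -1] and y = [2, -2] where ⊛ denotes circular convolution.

(x ⊛ y)[n] = Σ(m=0 to 1) x[m] · y[(n-m) mod 2]

Computing each output sample:
(x ⊛ y)[0] = 2
(x ⊛ y)[1] = -2

x ⊛ y = [2, -2]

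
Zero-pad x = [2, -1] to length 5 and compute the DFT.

Original 2-point DFT: [1, 3]
Zero-padded 5-point DFT provides frequency interpolation.

DFT_5([x, 0, ...]) = [1, 1.6910+0.9511i, 2.8090+0.5878i, 2.8090-0.5878i, 1.6910-0.9511i]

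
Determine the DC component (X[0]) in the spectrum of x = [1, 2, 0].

X[0] = Σ(n=0 to 2) x[n] · ω_3^0 = Σ x[n]
= (1) + (2) + (0)

X[0] = 3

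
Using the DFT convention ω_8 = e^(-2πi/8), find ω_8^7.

ω_8^7 = e^(-2πi·7/8)
= cos(-2π·7/8) + i·sin(-2π·7/8)
= cos(-14π/8) + i·sin(-14π/8)

ω_8^7 = cos(-14π/8) + i·sin(-14π/8) = 0.7071+0.7071i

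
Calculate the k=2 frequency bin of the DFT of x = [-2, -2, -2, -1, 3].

X[2] = Σ(n=0 to 4) x[n] · ω_5^(2n) where ω_5 = e^(-2πi/5)
= (-2)·ω_5^0 + (-2)·ω_5^2 + (-2)·ω_5^4 + (-1)·ω_5^6 + (3)·ω_5^8

X[2] = -3.7361+1.9879i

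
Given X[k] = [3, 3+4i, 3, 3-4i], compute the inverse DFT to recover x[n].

x[n] = (1/4) Σ(k=0 to 3) X[k] · e^(2πikn/4)

Computing each x[n]:
x[0] = 3
x[1] = -2
x[2] = 0
x[3] = 2

x = [3, -2, 0, 2]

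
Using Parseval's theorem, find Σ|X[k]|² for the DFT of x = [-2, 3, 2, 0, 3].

Parseval: Σ|x[n]|² = (1/N)Σ|X[k]|², so Σ|X[k]|² = N·Σ|x[n]|² = 5·26.0000

Σ|X[k]|² = N·Σ|x[n]|² = 5·26.0000 = 130.0000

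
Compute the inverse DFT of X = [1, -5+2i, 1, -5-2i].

x[n] = (1/4) Σ(k=0 to 3) X[k] · e^(2πikn/4)

Computing each x[n]:
x[0] = -2
x[1] = -1
x[2] = 3
x[3] = 1

x = [-2, -1, 3, 1]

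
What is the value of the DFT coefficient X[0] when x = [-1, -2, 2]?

X[0] = Σ(n=0 to 2) x[n] · ω_3^0 = Σ x[n]
= (-1) + (-2) + (2)

X[0] = -1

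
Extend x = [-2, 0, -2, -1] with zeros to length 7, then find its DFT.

Original 4-point DFT: [-5, -1i, -3, 1i]
Zero-padded 7-point DFT provides frequency interpolation.

DFT_7([x, 0, ...]) = [-5, -0.6540+2.3837i, -0.8216-1.6496i, -3.0245-0.5887i, -3.0245+0.5887i, -0.8216+1.6496i, -0.6540-2.3837i]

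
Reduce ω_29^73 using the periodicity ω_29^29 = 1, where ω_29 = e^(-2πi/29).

Since ω_29^29 = 1, powers reduce modulo 29.
73 mod 29 = 15
So ω_29^73 = ω_29^15 = e^(-2πi·15/29)

ω_29^73 = ω_29^15 = -0.9941+0.1081i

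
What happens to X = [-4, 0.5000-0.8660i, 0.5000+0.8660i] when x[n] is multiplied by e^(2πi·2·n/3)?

Modulation property: DFT(ω_3^(-2n)·x[n]) = X[(k-2) mod 3], so circularly shift X by 2 positions.

X[k-2] = [0.5000-0.8660i, 0.5000+0.8660i, -4]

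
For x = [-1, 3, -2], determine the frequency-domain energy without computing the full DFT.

Parseval: Σ|x[n]|² = (1/N)Σ|X[k]|², so Σ|X[k]|² = N·Σ|x[n]|² = 3·14.0000

Σ|X[k]|² = N·Σ|x[n]|² = 3·14.0000 = 42.0000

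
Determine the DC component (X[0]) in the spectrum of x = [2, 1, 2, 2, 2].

X[0] = Σ(n=0 to 4) x[n] · ω_5^0 = Σ x[n]
= (2) + (1) + (2) + (2) + (2)

X[0] = 9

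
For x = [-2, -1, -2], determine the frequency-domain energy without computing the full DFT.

Parseval: Σ|x[n]|² = (1/N)Σ|X[k]|², so Σ|X[k]|² = N·Σ|x[n]|² = 3·9.0000

Σ|X[k]|² = N·Σ|x[n]|² = 3·9.0000 = 27.0000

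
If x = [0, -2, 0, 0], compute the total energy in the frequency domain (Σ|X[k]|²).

Parseval: Σ|x[n]|² = (1/N)Σ|X[k]|², so Σ|X[k]|² = N·Σ|x[n]|² = 4·4.0000

Σ|X[k]|² = N·Σ|x[n]|² = 4·4.0000 = 16.0000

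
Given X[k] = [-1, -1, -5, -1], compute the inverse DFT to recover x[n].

x[n] = (1/4) Σ(k=0 to 3) X[k] · e^(2πikn/4)

Computing each x[n]:
x[0] = -2
x[1] = 1
x[2] = -1
x[3] = 1

x = [-2, 1, -1, 1]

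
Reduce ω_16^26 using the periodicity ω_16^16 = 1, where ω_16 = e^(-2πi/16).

Since ω_16^16 = 1, powers reduce modulo 16.
26 mod 16 = 10
So ω_16^26 = ω_16^10 = e^(-2πi·10/16)

ω_16^26 = ω_16^10 = -0.7071+0.7071i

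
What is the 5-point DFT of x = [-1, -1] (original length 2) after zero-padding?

Original 2-point DFT: [-2, 0]
Zero-padded 5-point DFT provides frequency interpolation.

DFT_5([x, 0, ...]) = [-2, -1.3090+0.9511i, -0.1910+0.5878i, -0.1910-0.5878i, -1.3090-0.9511i]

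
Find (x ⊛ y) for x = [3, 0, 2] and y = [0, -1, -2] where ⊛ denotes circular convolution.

(x ⊛ y)[n] = Σ(m=0 to 2) x[m] · y[(n-m) mod 3]

Computing each output sample:
(x ⊛ y)[0] = -2
(x ⊛ y)[1] = -7
(x ⊛ y)[2] = -6

x ⊛ y = [-2, -7, -6]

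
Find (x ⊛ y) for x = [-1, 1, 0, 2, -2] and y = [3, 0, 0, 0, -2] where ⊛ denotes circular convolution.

(x ⊛ y)[n] = Σ(m=0 to 4) x[m] · y[(n-m) mod 5]

Computing each output sample:
(x ⊛ y)[0] = -5
(x ⊛ y)[1] = 3
(x ⊛ y)[2] = -4
(x ⊛ y)[3] = 10
(x ⊛ y)[4] = -4

x ⊛ y = [-5, 3, -4, 10, -4]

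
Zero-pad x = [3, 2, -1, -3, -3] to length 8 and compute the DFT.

Original 5-point DFT: [-2, 5.9271-5.9309i, 2.5729-1.0368i, 2.5729+1.0368i, 5.9271+5.9309i]
Zero-padded 8-point DFT provides frequency interpolation.

DFT_8([x, 0, ...]) = [-2, 9.5355+1.7071i, 1-5i, 2.4645-0.2929i, 0, 2.4645+0.2929i, 1+5i, 9.5355-1.7071i]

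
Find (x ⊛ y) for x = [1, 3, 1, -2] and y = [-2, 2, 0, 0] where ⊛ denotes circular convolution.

(x ⊛ y)[n] = Σ(m=0 to 3) x[m] · y[(n-m) mod 4]

Computing each output sample:
(x ⊛ y)[0] = -6
(x ⊛ y)[1] = -4
(x ⊛ y)[2] = 4
(x ⊛ y)[3] = 6

x ⊛ y = [-6, -4, 4, 6]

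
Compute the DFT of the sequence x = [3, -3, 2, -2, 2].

X[k] = Σ(n=0 to 4) x[n] · ω_5^(nk)
where ω_5 = e^(-2πi/5)

Computing each X[k]:
X[0] = 2
X[1] = 2.6910+2.4041i
X[2] = 3.8090+6.7432i
X[3] = 3.8090-6.7432i
X[4] = 2.6910-2.4041i

X = [2, 2.6910+2.4041i, 3.8090+6.7432i, 3.8090-6.7432i, 2.6910-2.4041i]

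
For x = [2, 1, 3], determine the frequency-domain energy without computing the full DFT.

Parseval: Σ|x[n]|² = (1/N)Σ|X[k]|², so Σ|X[k]|² = N·Σ|x[n]|² = 3·14.0000

Σ|X[k]|² = N·Σ|x[n]|² = 3·14.0000 = 42.0000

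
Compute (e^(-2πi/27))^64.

Since ω_27^27 = 1, powers reduce modulo 27.
64 mod 27 = 10
So ω_27^64 = ω_27^10 = e^(-2πi·10/27)

ω_27^64 = ω_27^10 = -0.6862-0.7274i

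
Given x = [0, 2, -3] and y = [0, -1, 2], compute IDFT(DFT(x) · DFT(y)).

(x ⊛ y)[n] = Σ(m=0 to 2) x[m] · y[(n-m) mod 3]

Computing each output sample:
(x ⊛ y)[0] = 7
(x ⊛ y)[1] = -6
(x ⊛ y)[2] = -2

x ⊛ y = [7, -6, -2]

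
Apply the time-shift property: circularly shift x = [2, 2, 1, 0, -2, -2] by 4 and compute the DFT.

Time shift by 4: X_shifted[k] = ω_6^(4k) · X[k]
Shifted x = [1, 0, -2, -2, 2, 2]

DFT(x[n-4]) = [1, 4.0000+5.1962i, -2.0000-1.7321i, 1, -2.0000+1.7321i, 4.0000-5.1962i]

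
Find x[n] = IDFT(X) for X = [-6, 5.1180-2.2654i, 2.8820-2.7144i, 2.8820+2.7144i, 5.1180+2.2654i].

x[n] = (1/5) Σ(k=0 to 4) X[k] · e^(2πikn/5)

Computing each x[n]:
x[0] = 2
x[1] = 0
x[2] = -3
x[3] = -2
x[4] = -3

x = [2, 0, -3, -2, -3]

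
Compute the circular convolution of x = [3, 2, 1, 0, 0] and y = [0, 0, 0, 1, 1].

(x ⊛ y)[n] = Σ(m=0 to 4) x[m] · y[(n-m) mod 5]

Computing each output sample:
(x ⊛ y)[0] = 3
(x ⊛ y)[1] = 1
(x ⊛ y)[2] = 0
(x ⊛ y)[3] = 3
(x ⊛ y)[4] = 5

x ⊛ y = [3, 1, 0, 3, 5]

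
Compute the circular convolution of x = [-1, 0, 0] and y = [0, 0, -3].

(x ⊛ y)[n] = Σ(m=0 to 2) x[m] · y[(n-m) mod 3]

Computing each output sample:
(x ⊛ y)[0] = 0
(x ⊛ y)[1] = 0
(x ⊛ y)[2] = 3

x ⊛ y = [0, 0, 3]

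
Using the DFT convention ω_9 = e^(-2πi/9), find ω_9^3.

ω_9^3 = e^(-2πi·3/9)
= cos(-2π·3/9) + i·sin(-2π·3/9)
= cos(-6π/9) + i·sin(-6π/9)

ω_9^3 = cos(-6π/9) + i·sin(-6π/9) = -0.5000-0.8660i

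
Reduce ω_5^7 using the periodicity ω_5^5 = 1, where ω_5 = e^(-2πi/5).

Since ω_5^5 = 1, powers reduce modulo 5.
7 mod 5 = 2
So ω_5^7 = ω_5^2 = e^(-2πi·2/5)

ω_5^7 = ω_5^2 = -0.8090-0.5878i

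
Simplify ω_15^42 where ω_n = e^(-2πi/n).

Since ω_15^15 = 1, powers reduce modulo 15.
42 mod 15 = 12
So ω_15^42 = ω_15^12 = e^(-2πi·12/15)

ω_15^42 = ω_15^12 = 0.3090+0.9511i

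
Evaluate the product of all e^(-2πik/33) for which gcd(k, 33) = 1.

The primitive 33rd roots of unity are ω_33^k for k coprime to 33: k ∈ {1, 2, 4, 5, 7, 8, 10, 13, 14, 16, 17, 19, 20, 23, 25, 26, 28, 29, 31, 32}
Their product equals the constant term of the cyclotomic polynomial Φ_33(x) up to sign.
For n ≥ 3, the product of all primitive nth roots of unity is 1. (For n=1 it is 1; for n=2 it is -1.)

1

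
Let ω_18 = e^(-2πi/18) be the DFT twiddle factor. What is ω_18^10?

ω_18^10 = e^(-2πi·10/18)
= cos(-2π·10/18) + i·sin(-2π·10/18)
= cos(-20π/18) + i·sin(-20π/18)

ω_18^10 = cos(-20π/18) + i·sin(-20π/18) = -0.9397+0.3420i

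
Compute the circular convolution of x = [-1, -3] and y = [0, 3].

(x ⊛ y)[n] = Σ(m=0 to 1) x[m] · y[(n-m) mod 2]

Computing each output sample:
(x ⊛ y)[0] = -9
(x ⊛ y)[1] = -3

x ⊛ y = [-9, -3]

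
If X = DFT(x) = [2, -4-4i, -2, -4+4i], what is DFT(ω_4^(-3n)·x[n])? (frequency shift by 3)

Modulation property: DFT(ω_4^(-3n)·x[n]) = X[(k-3) mod 4], so circularly shift X by 3 positions.

X[k-3] = [-4-4i, -2, -4+4i, 2]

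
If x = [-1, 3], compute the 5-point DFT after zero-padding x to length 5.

Original 2-point DFT: [2, -4]
Zero-padded 5-point DFT provides frequency interpolation.

DFT_5([x, 0, ...]) = [2, -0.0729-2.8532i, -3.4271-1.7634i, -3.4271+1.7634i, -0.0729+2.8532i]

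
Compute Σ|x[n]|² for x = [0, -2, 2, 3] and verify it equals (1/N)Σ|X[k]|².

Time domain:
Σ|x[n]|² = |0|² + |-2|² + |2|² + |3|² = 17.0000

Frequency domain:
(1/4)Σ|X[k]|² = (1/4)(|3|² + |-2+5i|² + |1|² + |-2-5i|²) = (1/4)·68.0000 = 17.0000

Both sides agree, confirming Parseval's theorem.

Σ|x[n]|² = (1/N)Σ|X[k]|² = 17.0000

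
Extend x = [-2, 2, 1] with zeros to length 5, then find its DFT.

Original 3-point DFT: [1, -3.5000-0.8660i, -3.5000+0.8660i]
Zero-padded 5-point DFT provides frequency interpolation.

DFT_5([x, 0, ...]) = [1, -2.1910-2.4899i, -3.3090-0.2245i, -3.3090+0.2245i, -2.1910+2.4899i]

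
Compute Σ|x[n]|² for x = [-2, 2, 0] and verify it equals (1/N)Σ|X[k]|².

Time domain:
Σ|x[n]|² = |-2|² + |2|² + |0|² = 8.0000

Frequency domain:
(1/3)Σ|X[k]|² = (1/3)(|0|² + |-3.0000-1.7321i|² + |-3.0000+1.7321i|²) = (1/3)·24.0000 = 8.0000

Both sides agree, confirming Parseval's theorem.

Σ|x[n]|² = (1/N)Σ|X[k]|² = 8.0000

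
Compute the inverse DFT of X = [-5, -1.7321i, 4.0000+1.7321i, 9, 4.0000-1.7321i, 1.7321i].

x[n] = (1/6) Σ(k=0 to 5) X[k] · e^(2πikn/6)

Computing each x[n]:
x[0] = 2
x[1] = -3
x[2] = 1
x[3] = -1
x[4] = -1
x[5] = -3

x = [2, -3, 1, -1, -1, -3]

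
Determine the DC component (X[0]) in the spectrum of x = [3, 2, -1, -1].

X[0] = Σ(n=0 to 3) x[n] · ω_4^0 = Σ x[n]
= (3) + (2) + (-1) + (-1)

X[0] = 3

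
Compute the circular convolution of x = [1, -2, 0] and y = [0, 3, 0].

(x ⊛ y)[n] = Σ(m=0 to 2) x[m] · y[(n-m) mod 3]

Computing each output sample:
(x ⊛ y)[0] = 0
(x ⊛ y)[1] = 3
(x ⊛ y)[2] = -6

x ⊛ y = [0, 3, -6]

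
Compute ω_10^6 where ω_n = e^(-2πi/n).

ω_10^6 = e^(-2πi·6/10)
= cos(-2π·6/10) + i·sin(-2π·6/10)
= cos(-12π/10) + i·sin(-12π/10)

ω_10^6 = cos(-12π/10) + i·sin(-12π/10) = -0.8090+0.5878i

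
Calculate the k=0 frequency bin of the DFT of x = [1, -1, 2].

X[0] = Σ(n=0 to 2) x[n] · ω_3^0 = Σ x[n]
= (1) + (-1) + (2)

X[0] = 2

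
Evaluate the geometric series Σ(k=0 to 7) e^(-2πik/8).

Sum of all nth roots of unity equals 0 for n > 1 (geometric series with r ≠ 1).

0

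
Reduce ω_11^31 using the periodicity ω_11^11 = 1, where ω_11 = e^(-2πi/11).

Since ω_11^11 = 1, powers reduce modulo 11.
31 mod 11 = 9
So ω_11^31 = ω_11^9 = e^(-2πi·9/11)

ω_11^31 = ω_11^9 = 0.4154+0.9096i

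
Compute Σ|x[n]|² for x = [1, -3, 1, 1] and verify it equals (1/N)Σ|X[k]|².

Time domain:
Σ|x[n]|² = |1|² + |-3|² + |1|² + |1|² = 12.0000

Frequency domain:
(1/4)Σ|X[k]|² = (1/4)(|0|² + |4i|² + |4|² + |-4i|²) = (1/4)·48.0000 = 12.0000

Both sides agree, confirming Parseval's theorem.

Σ|x[n]|² = (1/N)Σ|X[k]|² = 12.0000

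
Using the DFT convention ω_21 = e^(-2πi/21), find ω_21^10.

ω_21^10 = e^(-2πi·10/21)
= cos(-2π·10/21) + i·sin(-2π·10/21)
= cos(-20π/21) + i·sin(-20π/21)

ω_21^10 = cos(-20π/21) + i·sin(-20π/21) = -0.9888-0.1490i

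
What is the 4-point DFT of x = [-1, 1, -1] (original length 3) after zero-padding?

Original 3-point DFT: [-1, -1.0000-1.7321i, -1.0000+1.7321i]
Zero-padded 4-point DFT provides frequency interpolation.

DFT_4([x, 0, ...]) = [-1, -1i, -3, 1i]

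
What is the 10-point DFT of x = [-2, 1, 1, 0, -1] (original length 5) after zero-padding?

Original 5-point DFT: [-1, -2.8090-2.4899i, -1.6910-0.2245i, -1.6910+0.2245i, -2.8090+2.4899i]
Zero-padded 10-point DFT provides frequency interpolation.

DFT_10([x, 0, ...]) = [-1, -0.0729-0.9511i, -2.8090-2.4899i, -3.4271+0.5878i, -1.6910-0.2245i, -3, -1.6910+0.2245i, -3.4271-0.5878i, -2.8090+2.4899i, -0.0729+0.9511i]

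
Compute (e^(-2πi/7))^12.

Since ω_7^7 = 1, powers reduce modulo 7.
12 mod 7 = 5
So ω_7^12 = ω_7^5 = e^(-2πi·5/7)

ω_7^12 = ω_7^5 = -0.2225+0.9749i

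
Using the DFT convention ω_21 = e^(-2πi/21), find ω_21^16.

ω_21^16 = e^(-2πi·16/21)
= cos(-2π·16/21) + i·sin(-2π·16/21)
= cos(-32π/21) + i·sin(-32π/21)

ω_21^16 = cos(-32π/21) + i·sin(-32π/21) = 0.0747+0.9972i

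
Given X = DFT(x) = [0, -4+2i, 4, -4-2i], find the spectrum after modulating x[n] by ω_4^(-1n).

Modulation property: DFT(ω_4^(-1n)·x[n]) = X[(k-1) mod 4], so circularly shift X by 1 positions.

X[k-1] = [-4-2i, 0, -4+2i, 4]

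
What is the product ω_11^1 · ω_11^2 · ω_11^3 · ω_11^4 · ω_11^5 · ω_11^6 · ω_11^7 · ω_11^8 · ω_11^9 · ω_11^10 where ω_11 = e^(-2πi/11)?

The primitive 11th roots of unity are ω_11^k for k coprime to 11: k ∈ {1, 2, 3, 4, 5, 6, 7, 8, 9, 10}
Their product equals the constant term of the cyclotomic polynomial Φ_11(x) up to sign.
For n ≥ 3, the product of all primitive nth roots of unity is 1. (For n=1 it is 1; for n=2 it is -1.)

1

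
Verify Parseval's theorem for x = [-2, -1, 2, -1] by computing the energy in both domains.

Time domain:
Σ|x[n]|² = |-2|² + |-1|² + |2|² + |-1|² = 10.0000

Frequency domain:
(1/4)Σ|X[k]|² = (1/4)(|-2|² + |-4|² + |2|² + |-4|²) = (1/4)·40.0000 = 10.0000

Both sides agree, confirming Parseval's theorem.

Σ|x[n]|² = (1/N)Σ|X[k]|² = 10.0000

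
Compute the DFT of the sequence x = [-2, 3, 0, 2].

X[k] = Σ(n=0 to 3) x[n] · ω_4^(nk)
where ω_4 = e^(-2πi/4)

Computing each X[k]:
X[0] = 3
X[1] = -2-1i
X[2] = -7
X[3] = -2+1i

X = [3, -2-1i, -7, -2+1i]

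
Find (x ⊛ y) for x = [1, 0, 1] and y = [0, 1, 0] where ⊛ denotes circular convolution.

(x ⊛ y)[n] = Σ(m=0 to 2) x[m] · y[(n-m) mod 3]

Computing each output sample:
(x ⊛ y)[0] = 1
(x ⊛ y)[1] = 1
(x ⊛ y)[2] = 0

x ⊛ y = [1, 1, 0]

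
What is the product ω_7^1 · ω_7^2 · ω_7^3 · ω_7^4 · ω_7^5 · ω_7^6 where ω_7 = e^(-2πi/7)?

The primitive 7th roots of unity are ω_7^k for k coprime to 7: k ∈ {1, 2, 3, 4, 5, 6}
Their product equals the constant term of the cyclotomic polynomial Φ_7(x) up to sign.
For n ≥ 3, the product of all primitive nth roots of unity is 1. (For n=1 it is 1; for n=2 it is -1.)

1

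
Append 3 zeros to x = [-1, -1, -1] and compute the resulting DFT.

Original 3-point DFT: [-3, 0, 0]
Zero-padded 6-point DFT provides frequency interpolation.

DFT_6([x, 0, ...]) = [-3, -1.0000+1.7321i, 0, -1, 0, -1.0000-1.7321i]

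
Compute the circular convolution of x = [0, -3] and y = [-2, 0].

(x ⊛ y)[n] = Σ(m=0 to 1) x[m] · y[(n-m) mod 2]

Computing each output sample:
(x ⊛ y)[0] = 0
(x ⊛ y)[1] = 6

x ⊛ y = [0, 6]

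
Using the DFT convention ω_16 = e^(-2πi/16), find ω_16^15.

ω_16^15 = e^(-2πi·15/16)
= cos(-2π·15/16) + i·sin(-2π·15/16)
= cos(-30π/16) + i·sin(-30π/16)

ω_16^15 = cos(-30π/16) + i·sin(-30π/16) = 0.9239+0.3827i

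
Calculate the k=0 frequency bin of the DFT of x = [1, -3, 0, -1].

X[0] = Σ(n=0 to 3) x[n] · ω_4^0 = Σ x[n]
= (1) + (-3) + (0) + (-1)

X[0] = -3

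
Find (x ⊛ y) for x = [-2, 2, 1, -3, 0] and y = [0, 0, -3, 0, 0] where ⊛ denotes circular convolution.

(x ⊛ y)[n] = Σ(m=0 to 4) x[m] · y[(n-m) mod 5]

Computing each output sample:
(x ⊛ y)[0] = 9
(x ⊛ y)[1] = 0
(x ⊛ y)[2] = 6
(x ⊛ y)[3] = -6
(x ⊛ y)[4] = -3

x ⊛ y = [9, 0, 6, -6, -3]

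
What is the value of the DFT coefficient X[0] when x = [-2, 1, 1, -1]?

X[0] = Σ(n=0 to 3) x[n] · ω_4^0 = Σ x[n]
= (-2) + (1) + (1) + (-1)

X[0] = -1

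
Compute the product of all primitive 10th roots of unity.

The primitive 10th roots of unity are ω_10^k for k coprime to 10: k ∈ {1, 3, 7, 9}
Their product equals the constant term of the cyclotomic polynomial Φ_10(x) up to sign.
For n ≥ 3, the product of all primitive nth roots of unity is 1. (For n=1 it is 1; for n=2 it is -1.)

1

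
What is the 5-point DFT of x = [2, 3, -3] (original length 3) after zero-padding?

Original 3-point DFT: [2, 2.0000-5.1962i, 2.0000+5.1962i]
Zero-padded 5-point DFT provides frequency interpolation.

DFT_5([x, 0, ...]) = [2, 5.3541-1.0898i, -1.3541-4.6165i, -1.3541+4.6165i, 5.3541+1.0898i]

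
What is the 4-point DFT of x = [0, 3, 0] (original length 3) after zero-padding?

Original 3-point DFT: [3, -1.5000-2.5981i, -1.5000+2.5981i]
Zero-padded 4-point DFT provides frequency interpolation.

DFT_4([x, 0, ...]) = [3, -3i, -3, 3i]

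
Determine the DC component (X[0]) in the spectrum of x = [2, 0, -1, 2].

X[0] = Σ(n=0 to 3) x[n] · ω_4^0 = Σ x[n]
= (2) + (0) + (-1) + (2)

X[0] = 3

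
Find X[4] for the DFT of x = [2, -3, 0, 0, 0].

X[4] = Σ(n=0 to 4) x[n] · ω_5^(4n) where ω_5 = e^(-2πi/5)
= (2)·ω_5^0 + (-3)·ω_5^4 + (0)·ω_5^8 + (0)·ω_5^12 + (0)·ω_5^16

X[4] = 1.0729-2.8532i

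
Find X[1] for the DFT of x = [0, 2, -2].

X[1] = Σ(n=0 to 2) x[n] · ω_3^(1n) where ω_3 = e^(-2πi/3)
= (0)·ω_3^0 + (2)·ω_3^1 + (-2)·ω_3^2

X[1] = -3.4641i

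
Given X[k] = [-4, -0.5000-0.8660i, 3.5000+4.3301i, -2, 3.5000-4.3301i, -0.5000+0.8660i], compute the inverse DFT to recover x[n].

x[n] = (1/6) Σ(k=0 to 5) X[k] · e^(2πikn/6)

Computing each x[n]:
x[0] = 0
x[1] = -2
x[2] = 0
x[3] = 1
x[4] = -3
x[5] = 0

x = [0, -2, 0, 1, -3, 0]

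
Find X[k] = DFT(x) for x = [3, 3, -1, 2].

X[k] = Σ(n=0 to 3) x[n] · ω_4^(nk)
where ω_4 = e^(-2πi/4)

Computing each X[k]:
X[0] = 7
X[1] = 4-1i
X[2] = -3
X[3] = 4+1i

X = [7, 4-1i, -3, 4+1i]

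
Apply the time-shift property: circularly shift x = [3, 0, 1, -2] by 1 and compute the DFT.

Time shift by 1: X_shifted[k] = ω_4^(1k) · X[k]
Shifted x = [-2, 3, 0, 1]

DFT(x[n-1]) = [2, -2-2i, -6, -2+2i]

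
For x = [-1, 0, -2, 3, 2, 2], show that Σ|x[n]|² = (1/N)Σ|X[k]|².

Time domain:
Σ|x[n]|² = |-1|² + |0|² + |-2|² + |3|² + |2|² + |2|² = 22.0000

Frequency domain:
(1/6)Σ|X[k]|² = (1/6)(|4|² + |-3.0000+5.1962i|² + |1.0000-1.7321i|² + |-6|² + |1.0000+1.7321i|² + |-3.0000-5.1962i|²) = (1/6)·132.0000 = 22.0000

Both sides agree, confirming Parseval's theorem.

Σ|x[n]|² = (1/N)Σ|X[k]|² = 22.0000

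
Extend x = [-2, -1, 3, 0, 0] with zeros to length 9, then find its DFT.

Original 5-point DFT: [0, -4.7361-0.8123i, -0.2639+3.4410i, -0.2639-3.4410i, -4.7361+0.8123i]
Zero-padded 9-point DFT provides frequency interpolation.

DFT_9([x, 0, ...]) = [0, -2.2451-2.3116i, -4.9927-0.0413i, -3.0000+3.4641i, 1.2378+2.2704i, 1.2378-2.2704i, -3.0000-3.4641i, -4.9927+0.0413i, -2.2451+2.3116i]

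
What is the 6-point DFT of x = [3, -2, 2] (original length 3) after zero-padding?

Original 3-point DFT: [3, 3.0000+3.4641i, 3.0000-3.4641i]
Zero-padded 6-point DFT provides frequency interpolation.

DFT_6([x, 0, ...]) = [3, 1, 3.0000+3.4641i, 7, 3.0000-3.4641i, 1]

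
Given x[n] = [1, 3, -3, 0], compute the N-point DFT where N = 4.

X[k] = Σ(n=0 to 3) x[n] · ω_4^(nk)
where ω_4 = e^(-2πi/4)

Computing each X[k]:
X[0] = 1
X[1] = 4-3i
X[2] = -5
X[3] = 4+3i

X = [1, 4-3i, -5, 4+3i]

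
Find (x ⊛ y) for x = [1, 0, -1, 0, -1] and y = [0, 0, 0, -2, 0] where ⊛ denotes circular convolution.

(x ⊛ y)[n] = Σ(m=0 to 4) x[m] · y[(n-m) mod 5]

Computing each output sample:
(x ⊛ y)[0] = 2
(x ⊛ y)[1] = 0
(x ⊛ y)[2] = 2
(x ⊛ y)[3] = -2
(x ⊛ y)[4] = 0

x ⊛ y = [2, 0, 2, -2, 0]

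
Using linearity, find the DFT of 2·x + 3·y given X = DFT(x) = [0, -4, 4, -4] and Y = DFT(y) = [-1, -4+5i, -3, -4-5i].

By linearity: DFT(2x + 3y) = 2·DFT(x) + 3·DFT(y)
= 2·[0, -4, 4, -4] + 3·[-1, -4+5i, -3, -4-5i]

Computing element-wise:
Z[0] = 2·(0) + 3·(-1) = -3
Z[1] = 2·(-4) + 3·(-4+5i) = -20+15i
Z[2] = 2·(4) + 3·(-3) = -1
Z[3] = 2·(-4) + 3·(-4-5i) = -20-15i

DFT(2x + 3y) = 2·X + 3·Y = [-3, -20+15i, -1, -20-15i]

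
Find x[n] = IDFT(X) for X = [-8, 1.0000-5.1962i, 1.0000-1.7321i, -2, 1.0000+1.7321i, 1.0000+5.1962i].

x[n] = (1/6) Σ(k=0 to 5) X[k] · e^(2πikn/6)

Computing each x[n]:
x[0] = -1
x[1] = 1
x[2] = -1
x[3] = -1
x[4] = -3
x[5] = -3

x = [-1, 1, -1, -1, -3, -3]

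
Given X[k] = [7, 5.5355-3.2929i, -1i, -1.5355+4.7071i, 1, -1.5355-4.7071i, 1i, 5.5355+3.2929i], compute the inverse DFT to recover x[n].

x[n] = (1/8) Σ(k=0 to 7) X[k] · e^(2πikn/8)

Computing each x[n]:
x[0] = 2
x[1] = 2
x[2] = 3
x[3] = -1
x[4] = 0
x[5] = 0
x[6] = -1
x[7] = 2

x = [2, 2, 3, -1, 0, 0, -1, 2]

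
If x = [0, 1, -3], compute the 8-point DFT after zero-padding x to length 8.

Original 3-point DFT: [-2, 1.0000-3.4641i, 1.0000+3.4641i]
Zero-padded 8-point DFT provides frequency interpolation.

DFT_8([x, 0, ...]) = [-2, 0.7071+2.2929i, 3-1i, -0.7071-3.7071i, -4, -0.7071+3.7071i, 3+1i, 0.7071-2.2929i]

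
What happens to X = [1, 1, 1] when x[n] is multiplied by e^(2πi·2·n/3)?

Modulation property: DFT(ω_3^(-2n)·x[n]) = X[(k-2) mod 3], so circularly shift X by 2 positions.

X[k-2] = [1, 1, 1]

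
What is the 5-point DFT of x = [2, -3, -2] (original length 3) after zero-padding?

Original 3-point DFT: [-3, 4.5000+0.8660i, 4.5000-0.8660i]
Zero-padded 5-point DFT provides frequency interpolation.

DFT_5([x, 0, ...]) = [-3, 2.6910+4.0287i, 3.8090-0.1388i, 3.8090+0.1388i, 2.6910-4.0287i]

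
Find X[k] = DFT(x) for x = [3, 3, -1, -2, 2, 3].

X[k] = Σ(n=0 to 5) x[n] · ω_6^(nk)
where ω_6 = e^(-2πi/6)

Computing each X[k]:
X[0] = 8
X[1] = 7.5000+2.5981i
X[2] = -2.5000-2.5981i
X[3] = 0
X[4] = -2.5000+2.5981i
X[5] = 7.5000-2.5981i

X = [8, 7.5000+2.5981i, -2.5000-2.5981i, 0, -2.5000+2.5981i, 7.5000-2.5981i]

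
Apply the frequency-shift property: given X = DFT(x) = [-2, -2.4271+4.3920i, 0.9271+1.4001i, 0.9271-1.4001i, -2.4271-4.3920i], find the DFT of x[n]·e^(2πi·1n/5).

Modulation property: DFT(ω_5^(-1n)·x[n]) = X[(k-1) mod 5], so circularly shift X by 1 positions.

X[k-1] = [-2.4271-4.3920i, -2, -2.4271+4.3920i, 0.9271+1.4001i, 0.9271-1.4001i]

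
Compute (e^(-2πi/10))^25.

Since ω_10^10 = 1, powers reduce modulo 10.
25 mod 10 = 5
So ω_10^25 = ω_10^5 = e^(-2πi·5/10)

ω_10^25 = ω_10^5 = -1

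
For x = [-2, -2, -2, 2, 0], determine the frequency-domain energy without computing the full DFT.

Parseval: Σ|x[n]|² = (1/N)Σ|X[k]|², so Σ|X[k]|² = N·Σ|x[n]|² = 5·16.0000

Σ|X[k]|² = N·Σ|x[n]|² = 5·16.0000 = 80.0000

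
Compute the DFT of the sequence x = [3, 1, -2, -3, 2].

X[k] = Σ(n=0 to 4) x[n] · ω_5^(nk)
where ω_5 = e^(-2πi/5)

Computing each X[k]:
X[0] = 1
X[1] = 7.9721+0.3633i
X[2] = -0.9721+1.5388i
X[3] = -0.9721-1.5388i
X[4] = 7.9721-0.3633i

X = [1, 7.9721+0.3633i, -0.9721+1.5388i, -0.9721-1.5388i, 7.9721-0.3633i]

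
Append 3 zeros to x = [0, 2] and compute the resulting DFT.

Original 2-point DFT: [2, -2]
Zero-padded 5-point DFT provides frequency interpolation.

DFT_5([x, 0, ...]) = [2, 0.6180-1.9021i, -1.6180-1.1756i, -1.6180+1.1756i, 0.6180+1.9021i]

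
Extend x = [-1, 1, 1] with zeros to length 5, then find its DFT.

Original 3-point DFT: [1, -2, -2]
Zero-padded 5-point DFT provides frequency interpolation.

DFT_5([x, 0, ...]) = [1, -1.5000-1.5388i, -1.5000+0.3633i, -1.5000-0.3633i, -1.5000+1.5388i]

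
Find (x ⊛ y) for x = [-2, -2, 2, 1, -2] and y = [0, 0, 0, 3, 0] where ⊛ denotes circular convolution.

(x ⊛ y)[n] = Σ(m=0 to 4) x[m] · y[(n-m) mod 5]

Computing each output sample:
(x ⊛ y)[0] = 6
(x ⊛ y)[1] = 3
(x ⊛ y)[2] = -6
(x ⊛ y)[3] = -6
(x ⊛ y)[4] = -6

x ⊛ y = [6, 3, -6, -6, -6]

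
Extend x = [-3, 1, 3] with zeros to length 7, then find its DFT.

Original 3-point DFT: [1, -5.0000+1.7321i, -5.0000-1.7321i]
Zero-padded 7-point DFT provides frequency interpolation.

DFT_7([x, 0, ...]) = [1, -3.0441-3.7066i, -5.9254+0.3267i, -2.0305+1.9116i, -2.0305-1.9116i, -5.9254-0.3267i, -3.0441+3.7066i]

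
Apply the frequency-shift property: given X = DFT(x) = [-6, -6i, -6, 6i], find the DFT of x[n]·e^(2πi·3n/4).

Modulation property: DFT(ω_4^(-3n)·x[n]) = X[(k-3) mod 4], so circularly shift X by 3 positions.

X[k-3] = [-6i, -6, 6i, -6]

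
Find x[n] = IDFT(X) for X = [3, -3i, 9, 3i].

x[n] = (1/4) Σ(k=0 to 3) X[k] · e^(2πikn/4)

Computing each x[n]:
x[0] = 3
x[1] = 0
x[2] = 3
x[3] = -3

x = [3, 0, 3, -3]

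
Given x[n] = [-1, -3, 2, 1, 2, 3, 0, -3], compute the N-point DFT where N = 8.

X[k] = Σ(n=0 to 7) x[n] · ω_8^(nk)
where ω_8 = e^(-2πi/8)

Computing each X[k]:
X[0] = 1
X[1] = -10.0711-0.5858i
X[2] = -1-2i
X[3] = 4.0711+3.4142i
X[4] = 5
X[5] = 4.0711-3.4142i
X[6] = -1+2i
X[7] = -10.0711+0.5858i

X = [1, -10.0711-0.5858i, -1-2i, 4.0711+3.4142i, 5, 4.0711-3.4142i, -1+2i, -10.0711+0.5858i]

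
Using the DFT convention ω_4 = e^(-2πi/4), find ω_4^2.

ω_4^2 = e^(-2πi·2/4)
= cos(-2π·2/4) + i·sin(-2π·2/4)
= cos(-4π/4) + i·sin(-4π/4)

ω_4^2 = cos(-4π/4) + i·sin(-4π/4) = -1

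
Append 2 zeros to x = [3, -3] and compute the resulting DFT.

Original 2-point DFT: [0, 6]
Zero-padded 4-point DFT provides frequency interpolation.

DFT_4([x, 0, ...]) = [0, 3+3i, 6, 3-3i]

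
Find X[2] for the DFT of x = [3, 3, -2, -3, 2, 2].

X[2] = Σ(n=0 to 5) x[n] · ω_6^(2n) where ω_6 = e^(-2πi/6)
= (3)·ω_6^0 + (3)·ω_6^2 + (-2)·ω_6^4 + (-3)·ω_6^6 + (2)·ω_6^8 + (2)·ω_6^10

X[2] = -2.5000-4.3301i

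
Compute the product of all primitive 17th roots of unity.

The primitive 17th roots of unity are ω_17^k for k coprime to 17: k ∈ {1, 2, 3, 4, 5, 6, 7, 8, 9, 10, 11, 12, 13, 14, 15, 16}
Their product equals the constant term of the cyclotomic polynomial Φ_17(x) up to sign.
For n ≥ 3, the product of all primitive nth roots of unity is 1. (For n=1 it is 1; for n=2 it is -1.)

1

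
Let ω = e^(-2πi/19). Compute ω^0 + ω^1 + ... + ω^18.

Sum of all nth roots of unity equals 0 for n > 1 (geometric series with r ≠ 1).

0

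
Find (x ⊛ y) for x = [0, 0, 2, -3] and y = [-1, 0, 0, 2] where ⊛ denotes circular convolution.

(x ⊛ y)[n] = Σ(m=0 to 3) x[m] · y[(n-m) mod 4]

Computing each output sample:
(x ⊛ y)[0] = 0
(x ⊛ y)[1] = 4
(x ⊛ y)[2] = -8
(x ⊛ y)[3] = 3

x ⊛ y = [0, 4, -8, 3]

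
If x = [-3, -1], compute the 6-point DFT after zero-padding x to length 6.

Original 2-point DFT: [-4, -2]
Zero-padded 6-point DFT provides frequency interpolation.

DFT_6([x, 0, ...]) = [-4, -3.5000+0.8660i, -2.5000+0.8660i, -2, -2.5000-0.8660i, -3.5000-0.8660i]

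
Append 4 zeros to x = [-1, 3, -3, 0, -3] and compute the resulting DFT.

Original 5-point DFT: [-4, 1.4271-3.9430i, -1.9271-6.3799i, -1.9271+6.3799i, 1.4271+3.9430i]
Zero-padded 9-point DFT provides frequency interpolation.

DFT_9([x, 0, ...]) = [-4, 3.5963+2.0521i, 0.0419-3.8567i, 0.5000-2.5981i, -6.6382-5.9088i, -6.6382+5.9088i, 0.5000+2.5981i, 0.0419+3.8567i, 3.5963-2.0521i]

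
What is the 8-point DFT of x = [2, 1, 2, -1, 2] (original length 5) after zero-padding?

Original 5-point DFT: [6, 2.1180-0.8123i, -0.1180+3.4410i, -0.1180-3.4410i, 2.1180+0.8123i]
Zero-padded 8-point DFT provides frequency interpolation.

DFT_8([x, 0, ...]) = [6, 1.4142-2.0000i, 2-2i, -1.4142+2.0000i, 6, -1.4142-2.0000i, 2+2i, 1.4142+2.0000i]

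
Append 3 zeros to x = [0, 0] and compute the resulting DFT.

Original 2-point DFT: [0, 0]
Zero-padded 5-point DFT provides frequency interpolation.

DFT_5([x, 0, ...]) = [0, 0, 0, 0, 0]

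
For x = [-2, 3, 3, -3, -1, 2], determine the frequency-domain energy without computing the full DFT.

Parseval: Σ|x[n]|² = (1/N)Σ|X[k]|², so Σ|X[k]|² = N·Σ|x[n]|² = 6·36.0000

Σ|X[k]|² = N·Σ|x[n]|² = 6·36.0000 = 216.0000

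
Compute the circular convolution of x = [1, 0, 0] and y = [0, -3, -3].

(x ⊛ y)[n] = Σ(m=0 to 2) x[m] · y[(n-m) mod 3]

Computing each output sample:
(x ⊛ y)[0] = 0
(x ⊛ y)[1] = -3
(x ⊛ y)[2] = -3

x ⊛ y = [0, -3, -3]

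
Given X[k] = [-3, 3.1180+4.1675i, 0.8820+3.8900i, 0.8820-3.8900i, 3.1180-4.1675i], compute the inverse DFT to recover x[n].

x[n] = (1/5) Σ(k=0 to 4) X[k] · e^(2πikn/5)

Computing each x[n]:
x[0] = 1
x[1] = -3
x[2] = -1
x[3] = -2
x[4] = 2

x = [1, -3, -1, -2, 2]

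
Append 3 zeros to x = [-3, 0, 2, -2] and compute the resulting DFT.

Original 4-point DFT: [-3, -5-2i, 1, -5+2i]
Zero-padded 7-point DFT provides frequency interpolation.

DFT_7([x, 0, ...]) = [-3, -1.6431-1.0821i, -6.0489-0.6959i, -1.3080+3.5135i, -1.3080-3.5135i, -6.0489+0.6959i, -1.6431+1.0821i]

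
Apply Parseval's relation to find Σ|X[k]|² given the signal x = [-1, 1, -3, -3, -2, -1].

Parseval: Σ|x[n]|² = (1/N)Σ|X[k]|², so Σ|X[k]|² = N·Σ|x[n]|² = 6·25.0000

Σ|X[k]|² = N·Σ|x[n]|² = 6·25.0000 = 150.0000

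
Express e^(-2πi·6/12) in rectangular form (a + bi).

ω_12^6 = e^(-2πi·6/12)
= cos(-2π·6/12) + i·sin(-2π·6/12)
= cos(-12π/12) + i·sin(-12π/12)

ω_12^6 = cos(-12π/12) + i·sin(-12π/12) = -1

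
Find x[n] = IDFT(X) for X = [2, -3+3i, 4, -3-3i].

x[n] = (1/4) Σ(k=0 to 3) X[k] · e^(2πikn/4)

Computing each x[n]:
x[0] = 0
x[1] = -2
x[2] = 3
x[3] = 1

x = [0, -2, 3, 1]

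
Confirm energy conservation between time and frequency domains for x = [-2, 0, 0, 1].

Time domain:
Σ|x[n]|² = |-2|² + |0|² + |0|² + |1|² = 5.0000

Frequency domain:
(1/4)Σ|X[k]|² = (1/4)(|-1|² + |-2+1i|² + |-3|² + |-2-1i|²) = (1/4)·20.0000 = 5.0000

Both sides agree, confirming Parseval's theorem.

Σ|x[n]|² = (1/N)Σ|X[k]|² = 5.0000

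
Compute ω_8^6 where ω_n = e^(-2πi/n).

ω_8^6 = e^(-2πi·6/8)
= cos(-2π·6/8) + i·sin(-2π·6/8)
= cos(-12π/8) + i·sin(-12π/8)

ω_8^6 = cos(-12π/8) + i·sin(-12π/8) = 1i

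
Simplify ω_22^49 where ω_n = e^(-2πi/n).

Since ω_22^22 = 1, powers reduce modulo 22.
49 mod 22 = 5
So ω_22^49 = ω_22^5 = e^(-2πi·5/22)

ω_22^49 = ω_22^5 = 0.1423-0.9898i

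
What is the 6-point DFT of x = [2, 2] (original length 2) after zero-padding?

Original 2-point DFT: [4, 0]
Zero-padded 6-point DFT provides frequency interpolation.

DFT_6([x, 0, ...]) = [4, 3.0000-1.7321i, 1.0000-1.7321i, 0, 1.0000+1.7321i, 3.0000+1.7321i]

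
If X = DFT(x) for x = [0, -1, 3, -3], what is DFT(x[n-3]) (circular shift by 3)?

Time shift by 3: X_shifted[k] = ω_4^(3k) · X[k]
Shifted x = [-1, 3, -3, 0]

DFT(x[n-3]) = [-1, 2-3i, -7, 2+3i]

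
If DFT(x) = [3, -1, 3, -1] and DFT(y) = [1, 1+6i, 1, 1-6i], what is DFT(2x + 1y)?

By linearity: DFT(2x + 1y) = 2·DFT(x) + 1·DFT(y)
= 2·[3, -1, 3, -1] + 1·[1, 1+6i, 1, 1-6i]

Computing element-wise:
Z[0] = 2·(3) + 1·(1) = 7
Z[1] = 2·(-1) + 1·(1+6i) = -1+6i
Z[2] = 2·(3) + 1·(1) = 7
Z[3] = 2·(-1) + 1·(1-6i) = -1-6i

DFT(2x + 1y) = 2·X + 1·Y = [7, -1+6i, 7, -1-6i]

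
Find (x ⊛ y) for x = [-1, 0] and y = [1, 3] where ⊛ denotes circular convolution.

(x ⊛ y)[n] = Σ(m=0 to 1) x[m] · y[(n-m) mod 2]

Computing each output sample:
(x ⊛ y)[0] = -1
(x ⊛ y)[1] = -3

x ⊛ y = [-1, -3]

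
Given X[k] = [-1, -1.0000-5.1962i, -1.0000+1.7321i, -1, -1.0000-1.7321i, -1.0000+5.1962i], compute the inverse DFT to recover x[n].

x[n] = (1/6) Σ(k=0 to 5) X[k] · e^(2πikn/6)

Computing each x[n]:
x[0] = -1
x[1] = 1
x[2] = 2
x[3] = 0
x[4] = -2
x[5] = -1

x = [-1, 1, 2, 0, -2, -1]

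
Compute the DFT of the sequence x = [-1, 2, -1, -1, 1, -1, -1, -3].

X[k] = Σ(n=0 to 7) x[n] · ω_8^(nk)
where ω_8 = e^(-2πi/8)

Computing each X[k]:
X[0] = -5
X[1] = -1.2929-3.5355i
X[2] = 2-5i
X[3] = -2.7071-3.5355i
X[4] = 1
X[5] = -2.7071+3.5355i
X[6] = 2+5i
X[7] = -1.2929+3.5355i

X = [-5, -1.2929-3.5355i, 2-5i, -2.7071-3.5355i, 1, -2.7071+3.5355i, 2+5i, -1.2929+3.5355i]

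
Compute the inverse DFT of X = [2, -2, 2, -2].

x[n] = (1/4) Σ(k=0 to 3) X[k] · e^(2πikn/4)

Computing each x[n]:
x[0] = 0
x[1] = 0
x[2] = 2
x[3] = 0

x = [0, 0, 2, 0]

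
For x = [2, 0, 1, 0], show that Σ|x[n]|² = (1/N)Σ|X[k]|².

Time domain:
Σ|x[n]|² = |2|² + |0|² + |1|² + |0|² = 5.0000

Frequency domain:
(1/4)Σ|X[k]|² = (1/4)(|3|² + |1|² + |3|² + |1|²) = (1/4)·20.0000 = 5.0000

Both sides agree, confirming Parseval's theorem.

Σ|x[n]|² = (1/N)Σ|X[k]|² = 5.0000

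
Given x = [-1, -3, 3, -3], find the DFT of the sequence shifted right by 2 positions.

Time shift by 2: X_shifted[k] = ω_4^(2k) · X[k]
Shifted x = [3, -3, -1, -3]

DFT(x[n-2]) = [-4, 4, 8, 4]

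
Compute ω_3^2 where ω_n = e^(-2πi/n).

ω_3^2 = e^(-2πi·2/3)
= cos(-2π·2/3) + i·sin(-2π·2/3)
= cos(-4π/3) + i·sin(-4π/3)

ω_3^2 = cos(-4π/3) + i·sin(-4π/3) = -0.5000+0.8660i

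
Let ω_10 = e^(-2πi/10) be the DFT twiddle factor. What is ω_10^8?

ω_10^8 = e^(-2πi·8/10)
= cos(-2π·8/10) + i·sin(-2π·8/10)
= cos(-16π/10) + i·sin(-16π/10)

ω_10^8 = cos(-16π/10) + i·sin(-16π/10) = 0.3090+0.9511i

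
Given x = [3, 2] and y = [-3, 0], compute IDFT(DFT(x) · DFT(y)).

(x ⊛ y)[n] = Σ(m=0 to 1) x[m] · y[(n-m) mod 2]

Computing each output sample:
(x ⊛ y)[0] = -9
(x ⊛ y)[1] = -6

x ⊛ y = [-9, -6]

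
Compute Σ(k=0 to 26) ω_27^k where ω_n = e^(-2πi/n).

Sum of all nth roots of unity equals 0 for n > 1 (geometric series with r ≠ 1).

0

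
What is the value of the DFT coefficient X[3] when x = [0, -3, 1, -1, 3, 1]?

X[3] = Σ(n=0 to 5) x[n] · ω_6^(3n) where ω_6 = e^(-2πi/6)
= (0)·ω_6^0 + (-3)·ω_6^3 + (1)·ω_6^6 + (-1)·ω_6^9 + (3)·ω_6^12 + (1)·ω_6^15

X[3] = 7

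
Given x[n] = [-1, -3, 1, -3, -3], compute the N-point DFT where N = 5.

X[k] = Σ(n=0 to 4) x[n] · ω_5^(nk)
where ω_5 = e^(-2πi/5)

Computing each X[k]:
X[0] = -9
X[1] = -1.2361-2.3511i
X[2] = 3.2361+3.8042i
X[3] = 3.2361-3.8042i
X[4] = -1.2361+2.3511i

X = [-9, -1.2361-2.3511i, 3.2361+3.8042i, 3.2361-3.8042i, -1.2361+2.3511i]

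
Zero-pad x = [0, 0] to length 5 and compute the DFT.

Original 2-point DFT: [0, 0]
Zero-padded 5-point DFT provides frequency interpolation.

DFT_5([x, 0, ...]) = [0, 0, 0, 0, 0]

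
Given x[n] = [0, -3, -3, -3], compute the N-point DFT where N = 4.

X[k] = Σ(n=0 to 3) x[n] · ω_4^(nk)
where ω_4 = e^(-2πi/4)

Computing each X[k]:
X[0] = -9
X[1] = 3
X[2] = 3
X[3] = 3

X = [-9, 3, 3, 3]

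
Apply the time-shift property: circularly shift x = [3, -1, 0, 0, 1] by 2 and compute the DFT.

Time shift by 2: X_shifted[k] = ω_5^(2k) · X[k]
Shifted x = [0, 1, 3, -1, 0]

DFT(x[n-2]) = [3, -1.3090-3.3022i, -0.1910+3.2164i, -0.1910-3.2164i, -1.3090+3.3022i]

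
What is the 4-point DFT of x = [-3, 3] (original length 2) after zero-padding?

Original 2-point DFT: [0, -6]
Zero-padded 4-point DFT provides frequency interpolation.

DFT_4([x, 0, ...]) = [0, -3-3i, -6, -3+3i]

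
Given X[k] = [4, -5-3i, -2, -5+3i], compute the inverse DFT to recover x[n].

x[n] = (1/4) Σ(k=0 to 3) X[k] · e^(2πikn/4)

Computing each x[n]:
x[0] = -2
x[1] = 3
x[2] = 3
x[3] = 0

x = [-2, 3, 3, 0]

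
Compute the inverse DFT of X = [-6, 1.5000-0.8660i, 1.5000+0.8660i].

x[n] = (1/3) Σ(k=0 to 2) X[k] · e^(2πikn/3)

Computing each x[n]:
x[0] = -1
x[1] = -2
x[2] = -3

x = [-1, -2, -3]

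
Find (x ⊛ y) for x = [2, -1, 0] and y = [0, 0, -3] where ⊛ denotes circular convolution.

(x ⊛ y)[n] = Σ(m=0 to 2) x[m] · y[(n-m) mod 3]

Computing each output sample:
(x ⊛ y)[0] = 3
(x ⊛ y)[1] = 0
(x ⊛ y)[2] = -6

x ⊛ y = [3, 0, -6]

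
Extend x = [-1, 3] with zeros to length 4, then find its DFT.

Original 2-point DFT: [2, -4]
Zero-padded 4-point DFT provides frequency interpolation.

DFT_4([x, 0, ...]) = [2, -1-3i, -4, -1+3i]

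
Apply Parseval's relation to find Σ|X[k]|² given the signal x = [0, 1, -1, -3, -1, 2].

Parseval: Σ|x[n]|² = (1/N)Σ|X[k]|², so Σ|X[k]|² = N·Σ|x[n]|² = 6·16.0000

Σ|X[k]|² = N·Σ|x[n]|² = 6·16.0000 = 96.0000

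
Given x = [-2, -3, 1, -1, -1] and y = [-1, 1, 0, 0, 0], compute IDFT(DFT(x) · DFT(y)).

(x ⊛ y)[n] = Σ(m=0 to 4) x[m] · y[(n-m) mod 5]

Computing each output sample:
(x ⊛ y)[0] = 1
(x ⊛ y)[1] = 1
(x ⊛ y)[2] = -4
(x ⊛ y)[3] = 2
(x ⊛ y)[4] = 0

x ⊛ y = [1, 1, -4, 2, 0]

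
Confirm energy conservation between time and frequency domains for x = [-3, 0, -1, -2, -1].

Time domain:
Σ|x[n]|² = |-3|² + |0|² + |-1|² + |-2|² + |-1|² = 15.0000

Frequency domain:
(1/5)Σ|X[k]|² = (1/5)(|-7|² + |-0.8820-1.5388i|² + |-3.1180+0.3633i|² + |-3.1180-0.3633i|² + |-0.8820+1.5388i|²) = (1/5)·75.0000 = 15.0000

Both sides agree, confirming Parseval's theorem.

Σ|x[n]|² = (1/N)Σ|X[k]|² = 15.0000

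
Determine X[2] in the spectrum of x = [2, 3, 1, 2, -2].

X[2] = Σ(n=0 to 4) x[n] · ω_5^(2n) where ω_5 = e^(-2πi/5)
= (2)·ω_5^0 + (3)·ω_5^2 + (1)·ω_5^4 + (2)·ω_5^6 + (-2)·ω_5^8

X[2] = 2.1180-3.8900i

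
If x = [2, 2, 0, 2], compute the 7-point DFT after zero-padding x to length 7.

Original 4-point DFT: [6, 2, -2, 2]
Zero-padded 7-point DFT provides frequency interpolation.

DFT_7([x, 0, ...]) = [6, 1.4450-2.4314i, 2.8019-0.3862i, -0.2470-2.8176i, -0.2470+2.8176i, 2.8019+0.3862i, 1.4450+2.4314i]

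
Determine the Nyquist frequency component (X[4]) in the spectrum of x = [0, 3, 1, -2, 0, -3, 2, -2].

X[4] = Σ(n=0 to 7) x[n] · ω_8^(4n) where ω_8 = e^(-2πi/8)
= (0)·ω_8^0 + (3)·ω_8^4 + (1)·ω_8^8 + (-2)·ω_8^12 + (0)·ω_8^16 + (-3)·ω_8^20 + (2)·ω_8^24 + (-2)·ω_8^28

X[4] = 7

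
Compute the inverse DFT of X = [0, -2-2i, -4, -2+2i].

x[n] = (1/4) Σ(k=0 to 3) X[k] · e^(2πikn/4)

Computing each x[n]:
x[0] = -2
x[1] = 2
x[2] = 0
x[3] = 0

x = [-2, 2, 0, 0]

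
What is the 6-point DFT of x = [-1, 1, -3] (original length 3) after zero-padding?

Original 3-point DFT: [-3, -3.4641i, 3.4641i]
Zero-padded 6-point DFT provides frequency interpolation.

DFT_6([x, 0, ...]) = [-3, 1.0000+1.7321i, -3.4641i, -5, 3.4641i, 1.0000-1.7321i]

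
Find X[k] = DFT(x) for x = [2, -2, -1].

X[k] = Σ(n=0 to 2) x[n] · ω_3^(nk)
where ω_3 = e^(-2πi/3)

Computing each X[k]:
X[0] = -1
X[1] = 3.5000+0.8660i
X[2] = 3.5000-0.8660i

X = [-1, 3.5000+0.8660i, 3.5000-0.8660i]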